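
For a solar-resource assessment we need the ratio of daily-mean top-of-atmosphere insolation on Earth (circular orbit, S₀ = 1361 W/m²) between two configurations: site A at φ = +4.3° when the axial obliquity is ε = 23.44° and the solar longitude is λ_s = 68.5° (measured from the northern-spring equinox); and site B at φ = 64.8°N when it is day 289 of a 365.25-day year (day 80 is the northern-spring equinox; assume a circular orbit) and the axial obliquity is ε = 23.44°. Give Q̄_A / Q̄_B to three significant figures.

Q̄_A / Q̄_B ≈ 4.82

— Configuration A (φ=+4.3°):
Solar declination: sin δ = sin ε · sin λ_s = sin 23.44° × sin 68.5° = 0.37011, so δ = +21.722°.
cos H₀ = −tan(+4.3°) tan(+21.722°) = -0.0300, H₀ = 1.6008 rad.
Bracket: H₀ sin φ sin δ + cos φ cos δ sin H₀ = 1.6008×0.07498×0.37011 + 0.99719×0.92899×0.99955 = 0.044424 + 0.925963 = 0.970387.
Q̄ = (S₀/π) × [bracket] = (1361/π) × 0.970387 = 420.39 W/m².
— Configuration B (φ=+64.8°):
Solar longitude: λ_s = 360° × (289 − 80)/365.25 = 205.996°.
sin δ = sin 23.44° × sin 205.996° = -0.17435, so δ = -10.041°.
cos H₀ = −tan(+64.8°) tan(-10.041°) = 0.3763, H₀ = 1.1850 rad.
Bracket: H₀ sin φ sin δ + cos φ cos δ sin H₀ = 1.1850×0.90483×-0.17435 + 0.42578×0.98468×0.92650 = -0.186942 + 0.388442 = 0.201500.
Q̄ = (S₀/π) × [bracket] = (1361/π) × 0.201500 = 87.294 W/m².
Ratio Q̄_A / Q̄_B = 420.39 / 87.294 = 4.816.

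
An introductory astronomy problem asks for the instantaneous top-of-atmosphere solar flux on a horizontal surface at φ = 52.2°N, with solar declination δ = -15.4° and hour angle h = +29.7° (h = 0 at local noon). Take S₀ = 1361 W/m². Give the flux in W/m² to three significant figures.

413 W/m²

cos θ_z = sin φ sin δ + cos φ cos δ cos h = -0.209830 + 0.513275 = 0.303445.
Flux = S₀ · cos θ_z = 1361 × 0.303445 = 413.0 W/m².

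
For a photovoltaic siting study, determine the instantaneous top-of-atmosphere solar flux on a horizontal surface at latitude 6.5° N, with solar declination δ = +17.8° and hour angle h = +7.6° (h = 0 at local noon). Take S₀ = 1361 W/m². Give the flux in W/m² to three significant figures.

cos θ_z = sin φ sin δ + cos φ cos δ cos h = 0.034606 + 0.937699 = 0.972305.
Flux = S₀ · cos θ_z = 1361 × 0.972305 = 1323 W/m².

1.32e+03 W/m²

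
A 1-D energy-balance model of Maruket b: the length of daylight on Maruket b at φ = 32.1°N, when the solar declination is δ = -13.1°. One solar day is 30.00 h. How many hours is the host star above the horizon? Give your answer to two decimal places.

13.60 h

cos H₀ = −tan φ · tan δ = −tan(+32.1°) × tan(-13.100°) = 0.1460, so H₀ = 1.4243 rad = 81.61°.
Daylight = 2H₀/(2π) × 30.00 h = (1.4243/π) × 30.00 = 13.60 h.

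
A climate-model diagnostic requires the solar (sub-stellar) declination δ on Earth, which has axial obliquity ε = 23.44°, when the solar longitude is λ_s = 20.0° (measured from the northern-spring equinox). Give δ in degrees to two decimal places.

sin δ = sin ε · sin λ_s = sin 23.44° × sin 20.0° = 0.136052.
δ = arcsin(0.136052) = +7.82°.

δ = +7.82°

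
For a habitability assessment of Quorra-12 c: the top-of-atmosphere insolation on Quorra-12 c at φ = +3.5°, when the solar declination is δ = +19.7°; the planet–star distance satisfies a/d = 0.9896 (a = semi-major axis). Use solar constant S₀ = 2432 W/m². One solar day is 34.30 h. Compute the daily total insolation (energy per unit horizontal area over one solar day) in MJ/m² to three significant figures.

cos H₀ = −tan(+3.5°) tan(+19.700°) = -0.0219, H₀ = 1.5927 rad.
Bracket: H₀ sin φ sin δ + cos φ cos δ sin H₀ = 1.5927×0.06105×0.33710 + 0.99813×0.94147×0.99976 = 0.032778 + 0.939484 = 0.972262.
Inverse-square distance factor (a/d)² = 0.9896² = 0.979308.
Q̄ = (S₀/π) × 0.979308 × [bracket] = (2432/π) × 0.979308 × 0.972262 = 737.08 W/m².
Daily total = Q̄ × 34.30 h × 3600 s/h = 737.08 × 34.30 × 3600 / 10⁶ = 91.01 MJ/m².

91.0 MJ/m²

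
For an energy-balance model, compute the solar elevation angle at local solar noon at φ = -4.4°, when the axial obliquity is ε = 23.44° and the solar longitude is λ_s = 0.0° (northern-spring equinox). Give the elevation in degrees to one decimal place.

85.6°

Solar declination: sin δ = sin ε · sin λ_s = sin 23.44° × sin 0.0° = 0.00000, so δ = +0.000°.
At local noon the hour angle is zero, so the zenith angle equals |φ − δ| = |-4.4° − (+0.000°)| = 4.400°.
Elevation = 90° − 4.400° = 85.6°.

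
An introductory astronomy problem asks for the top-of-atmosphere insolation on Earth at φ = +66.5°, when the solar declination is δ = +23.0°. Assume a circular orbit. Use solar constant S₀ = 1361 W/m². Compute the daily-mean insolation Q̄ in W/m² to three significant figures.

cos H₀ = −tan(+66.5°) tan(+23.000°) = -0.9762, H₀ = 2.9231 rad.
Bracket: H₀ sin φ sin δ + cos φ cos δ sin H₀ = 2.9231×0.91706×0.39073 + 0.39875×0.92050×0.21676 = 1.047414 + 0.079562 = 1.126976.
Q̄ = (S₀/π) × [bracket] = (1361/π) × 1.126976 = 488.2 W/m².

Q̄ ≈ 488 W/m²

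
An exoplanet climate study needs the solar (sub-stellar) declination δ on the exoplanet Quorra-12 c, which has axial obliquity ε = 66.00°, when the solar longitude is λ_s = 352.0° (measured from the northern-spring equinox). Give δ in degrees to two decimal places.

sin δ = sin ε · sin λ_s = sin 66.00° × sin 352.0° = -0.127141.
δ = arcsin(-0.127141) = -7.30°.

δ = -7.30°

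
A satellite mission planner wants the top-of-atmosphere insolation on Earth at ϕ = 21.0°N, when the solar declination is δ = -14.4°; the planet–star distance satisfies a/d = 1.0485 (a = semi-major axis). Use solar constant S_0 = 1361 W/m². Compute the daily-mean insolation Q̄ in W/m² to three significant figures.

cos h₀ = −tan(+21.0°) tan(-14.400°) = 0.0986, h₀ = 1.4721 rad.
Bracket: h₀ sin ϕ sin δ + cos ϕ cos δ sin h₀ = 1.4721×0.35837×-0.24869 + 0.93358×0.96858×0.99513 = -0.131198 + 0.899843 = 0.768645.
Inverse-square distance factor (a/d)² = 1.0485² = 1.099352.
Q̄ = (S_0/π) × 1.099352 × [bracket] = (1361/π) × 1.099352 × 0.768645 = 366.1 W/m².

Q̄ ≈ 366 W/m²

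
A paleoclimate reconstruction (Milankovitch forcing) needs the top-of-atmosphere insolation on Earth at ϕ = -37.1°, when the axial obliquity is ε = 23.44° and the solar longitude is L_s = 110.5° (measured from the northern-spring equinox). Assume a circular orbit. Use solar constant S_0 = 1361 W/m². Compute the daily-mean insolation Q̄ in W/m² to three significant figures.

Solar declination: sin δ = sin ε · sin L_s = sin 23.44° × sin 110.5° = 0.37260, so δ = +21.876°.
cos h₀ = −tan(-37.1°) tan(+21.876°) = 0.3037, h₀ = 1.2623 rad.
Bracket: h₀ sin ϕ sin δ + cos ϕ cos δ sin h₀ = 1.2623×-0.60321×0.37260 + 0.79758×0.92799×0.95278 = -0.283710 + 0.705197 = 0.421487.
Q̄ = (S_0/π) × [bracket] = (1361/π) × 0.421487 = 182.6 W/m².

Q̄ ≈ 183 W/m²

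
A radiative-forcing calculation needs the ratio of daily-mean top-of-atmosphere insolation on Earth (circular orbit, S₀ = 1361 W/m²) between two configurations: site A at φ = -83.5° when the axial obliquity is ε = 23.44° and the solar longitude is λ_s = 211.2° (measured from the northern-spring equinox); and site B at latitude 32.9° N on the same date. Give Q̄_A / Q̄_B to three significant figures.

Q̄_A / Q̄_B ≈ 0.984

— Configuration A (φ=-83.5°):
Solar declination: sin δ = sin ε · sin λ_s = sin 23.44° × sin 211.2° = -0.20607, so δ = -11.892°.
cos H₀ = −tan(-83.5°) tan(-11.892°) = -1.8483 ≤ −1 ⇒ polar day, H₀ = π.
Bracket: H₀ sin φ sin δ + cos φ cos δ sin H₀ = 3.1416×-0.99357×-0.20607 + 0.11320×0.97854×0.00000 = 0.643227 + 0.000000 = 0.643227.
Q̄ = (S₀/π) × [bracket] = (1361/π) × 0.643227 = 278.66 W/m².
— Configuration B (φ=+32.9°):
cos H₀ = −tan(+32.9°) tan(-11.892°) = 0.1362, H₀ = 1.4341 rad.
Bracket: H₀ sin φ sin δ + cos φ cos δ sin H₀ = 1.4341×0.54317×-0.20607 + 0.83962×0.97854×0.99068 = -0.160520 + 0.813944 = 0.653424.
Q̄ = (S₀/π) × [bracket] = (1361/π) × 0.653424 = 283.08 W/m².
Ratio Q̄_A / Q̄_B = 278.66 / 283.08 = 0.9844.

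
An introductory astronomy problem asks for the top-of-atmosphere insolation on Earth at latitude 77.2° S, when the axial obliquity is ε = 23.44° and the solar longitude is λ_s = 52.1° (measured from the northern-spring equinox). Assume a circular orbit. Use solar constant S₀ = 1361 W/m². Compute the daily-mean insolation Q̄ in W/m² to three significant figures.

Solar declination: sin δ = sin ε · sin λ_s = sin 23.44° × sin 52.1° = 0.31389, so δ = +18.294°.
cos H₀ = −tan(-77.2°) tan(+18.294°) = 1.4551 ≥ 1 ⇒ polar night, H₀ = 0 and Q̄ = 0.

Q̄ ≈ 0.00 W/m²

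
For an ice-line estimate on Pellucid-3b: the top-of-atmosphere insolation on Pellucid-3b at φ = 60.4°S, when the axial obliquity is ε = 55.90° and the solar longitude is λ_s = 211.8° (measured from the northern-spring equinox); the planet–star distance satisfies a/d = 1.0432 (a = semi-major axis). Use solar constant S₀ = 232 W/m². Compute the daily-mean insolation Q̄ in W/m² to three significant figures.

Solar declination: sin δ = sin ε · sin λ_s = sin 55.90° × sin 211.8° = -0.43635, so δ = -25.871°.
cos H₀ = −tan(-60.4°) tan(-25.871°) = -0.8537, H₀ = 2.5938 rad.
Bracket: H₀ sin φ sin δ + cos φ cos δ sin H₀ = 2.5938×-0.86949×-0.43635 + 0.49394×0.89978×0.52081 = 0.984093 + 0.231467 = 1.215560.
Inverse-square distance factor (a/d)² = 1.0432² = 1.088266.
Q̄ = (S₀/π) × 1.088266 × [bracket] = (232/π) × 1.088266 × 1.215560 = 97.69 W/m².

Q̄ ≈ 97.7 W/m²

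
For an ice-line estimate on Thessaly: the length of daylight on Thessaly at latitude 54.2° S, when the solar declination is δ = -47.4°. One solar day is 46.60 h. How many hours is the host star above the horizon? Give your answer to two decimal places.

Sunrise equation: cos h₀ = −tan ϕ · tan δ = -1.5078 ≤ −1, so the host star never sets (polar day) and h₀ = π.
Daylight = 2h₀/(2π) × 46.60 h = (3.1416/π) × 46.60 = 46.60 h.

46.60 h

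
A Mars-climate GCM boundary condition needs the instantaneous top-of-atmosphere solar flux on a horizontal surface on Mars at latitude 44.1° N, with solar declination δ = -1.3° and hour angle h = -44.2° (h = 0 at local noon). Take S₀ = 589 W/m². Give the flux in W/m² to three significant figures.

cos θ_z = sin φ sin δ + cos φ cos δ cos h = -0.015788 + 0.514700 = 0.498912.
Flux = S₀ · cos θ_z = 589 × 0.498912 = 293.9 W/m².

294 W/m²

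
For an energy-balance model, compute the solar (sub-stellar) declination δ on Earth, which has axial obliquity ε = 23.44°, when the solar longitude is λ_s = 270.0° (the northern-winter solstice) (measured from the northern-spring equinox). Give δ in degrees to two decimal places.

δ = -23.44°

sin δ = sin ε · sin λ_s = sin 23.44° × sin 270.0° = -0.397789.
δ = arcsin(-0.397789) = -23.44°.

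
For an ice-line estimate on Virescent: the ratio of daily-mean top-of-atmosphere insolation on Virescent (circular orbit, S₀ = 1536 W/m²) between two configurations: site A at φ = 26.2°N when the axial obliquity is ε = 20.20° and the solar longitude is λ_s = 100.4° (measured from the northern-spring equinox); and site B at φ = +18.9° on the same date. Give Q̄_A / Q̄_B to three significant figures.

— Configuration A (φ=+26.2°):
Solar declination: sin δ = sin ε · sin λ_s = sin 20.20° × sin 100.4° = 0.33963, so δ = +19.854°.
cos H₀ = −tan(+26.2°) tan(+19.854°) = -0.1777, H₀ = 1.7494 rad.
Bracket: H₀ sin φ sin δ + cos φ cos δ sin H₀ = 1.7494×0.44151×0.33963 + 0.89726×0.94056×0.98409 = 0.262323 + 0.830500 = 1.092823.
Q̄ = (S₀/π) × [bracket] = (1536/π) × 1.092823 = 534.31 W/m².
— Configuration B (φ=+18.9°):
cos H₀ = −tan(+18.9°) tan(+19.854°) = -0.1236, H₀ = 1.6947 rad.
Bracket: H₀ sin φ sin δ + cos φ cos δ sin H₀ = 1.6947×0.32392×0.33963 + 0.94609×0.94056×0.99233 = 0.186439 + 0.883029 = 1.069468.
Q̄ = (S₀/π) × [bracket] = (1536/π) × 1.069468 = 522.89 W/m².
Ratio Q̄_A / Q̄_B = 534.31 / 522.89 = 1.022.

Q̄_A / Q̄_B ≈ 1.02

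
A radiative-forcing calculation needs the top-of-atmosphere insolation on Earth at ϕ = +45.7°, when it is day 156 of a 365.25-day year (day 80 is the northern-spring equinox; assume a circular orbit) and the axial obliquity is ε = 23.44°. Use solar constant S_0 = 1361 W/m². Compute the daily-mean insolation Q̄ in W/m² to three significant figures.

Q̄ ≈ 492 W/m²

Solar longitude: L_s = 360° × (156 − 80)/365.25 = 74.908°.
sin δ = sin 23.44° × sin 74.908° = 0.38407, so δ = +22.586°.
cos h₀ = −tan(+45.7°) tan(+22.586°) = -0.4263, h₀ = 2.0112 rad.
Bracket: h₀ sin ϕ sin δ + cos ϕ cos δ sin h₀ = 2.0112×0.71569×0.38407 + 0.69842×0.92330×0.90460 = 0.552829 + 0.583332 = 1.136161.
Q̄ = (S_0/π) × [bracket] = (1361/π) × 1.136161 = 492.2 W/m².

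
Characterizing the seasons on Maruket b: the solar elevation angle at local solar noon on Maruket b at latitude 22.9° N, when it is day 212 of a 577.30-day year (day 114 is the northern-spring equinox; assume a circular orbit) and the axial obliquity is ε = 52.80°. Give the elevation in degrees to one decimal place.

68.7°

Solar longitude: λ_s = 360° × (212 − 114)/577.30 = 61.112°.
sin δ = sin 52.80° × sin 61.112° = 0.69741, so δ = +44.220°.
At local noon the hour angle is zero, so the zenith angle equals |φ − δ| = |+22.9° − (+44.220°)| = 21.320°.
Elevation = 90° − 21.320° = 68.7°.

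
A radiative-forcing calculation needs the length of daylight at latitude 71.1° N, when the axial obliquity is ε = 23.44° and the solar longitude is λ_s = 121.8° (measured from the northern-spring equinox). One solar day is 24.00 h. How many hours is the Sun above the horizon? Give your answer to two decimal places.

Solar declination: sin δ = sin ε · sin λ_s = sin 23.44° × sin 121.8° = 0.33808, so δ = +19.760°.
Sunrise equation: cos H₀ = −tan φ · tan δ = -1.0492 ≤ −1, so the Sun never sets (polar day) and H₀ = π.
Daylight = 2H₀/(2π) × 24.00 h = (3.1416/π) × 24.00 = 24.00 h.

24.00 h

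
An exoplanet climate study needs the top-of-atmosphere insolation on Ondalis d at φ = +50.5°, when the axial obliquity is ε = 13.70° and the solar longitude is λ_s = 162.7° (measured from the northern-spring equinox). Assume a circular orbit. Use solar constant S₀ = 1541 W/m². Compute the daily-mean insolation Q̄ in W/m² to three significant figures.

Q̄ ≈ 354 W/m²

Solar declination: sin δ = sin ε · sin λ_s = sin 13.70° × sin 162.7° = 0.07043, so δ = +4.039°.
cos H₀ = −tan(+50.5°) tan(+4.039°) = -0.0857, H₀ = 1.6566 rad.
Bracket: H₀ sin φ sin δ + cos φ cos δ sin H₀ = 1.6566×0.77162×0.07043 + 0.63608×0.99752×0.99633 = 0.090028 + 0.632174 = 0.722202.
Q̄ = (S₀/π) × [bracket] = (1541/π) × 0.722202 = 354.3 W/m².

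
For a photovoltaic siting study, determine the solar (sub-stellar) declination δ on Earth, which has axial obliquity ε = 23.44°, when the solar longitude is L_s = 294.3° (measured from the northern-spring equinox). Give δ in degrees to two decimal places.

δ = -21.26°

sin δ = sin ε · sin L_s = sin 23.44° × sin 294.3° = -0.362546.
δ = arcsin(-0.362546) = -21.26°.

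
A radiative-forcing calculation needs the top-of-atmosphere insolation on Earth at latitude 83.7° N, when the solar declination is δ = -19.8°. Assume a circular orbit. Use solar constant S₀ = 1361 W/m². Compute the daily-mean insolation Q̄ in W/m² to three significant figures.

Q̄ ≈ 0.00 W/m²

cos H₀ = −tan(+83.7°) tan(-19.800°) = 3.2610 ≥ 1 ⇒ polar night, H₀ = 0 and Q̄ = 0.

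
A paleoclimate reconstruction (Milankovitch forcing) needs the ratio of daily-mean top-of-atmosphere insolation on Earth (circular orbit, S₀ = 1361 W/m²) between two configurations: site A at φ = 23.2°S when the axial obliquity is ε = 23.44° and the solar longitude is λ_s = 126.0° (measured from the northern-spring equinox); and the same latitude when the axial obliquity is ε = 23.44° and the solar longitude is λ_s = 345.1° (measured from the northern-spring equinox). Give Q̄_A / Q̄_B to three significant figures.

Q̄_A / Q̄_B ≈ 0.695

— Configuration A (φ=-23.2°):
Solar declination: sin δ = sin ε · sin λ_s = sin 23.44° × sin 126.0° = 0.32182, so δ = +18.773°.
cos H₀ = −tan(-23.2°) tan(+18.773°) = 0.1457, H₀ = 1.4246 rad.
Bracket: H₀ sin φ sin δ + cos φ cos δ sin H₀ = 1.4246×-0.39394×0.32182 + 0.91914×0.94680×0.98933 = -0.180608 + 0.860956 = 0.680348.
Q̄ = (S₀/π) × [bracket] = (1361/π) × 0.680348 = 294.74 W/m².
— Configuration B (φ=-23.2°):
Solar declination: sin δ = sin ε · sin λ_s = sin 23.44° × sin 345.1° = -0.10228, so δ = -5.871°.
cos H₀ = −tan(-23.2°) tan(-5.871°) = -0.0441, H₀ = 1.6149 rad.
Bracket: H₀ sin φ sin δ + cos φ cos δ sin H₀ = 1.6149×-0.39394×-0.10228 + 0.91914×0.99476×0.99903 = 0.065068 + 0.913437 = 0.978505.
Q̄ = (S₀/π) × [bracket] = (1361/π) × 0.978505 = 423.91 W/m².
Ratio Q̄_A / Q̄_B = 294.74 / 423.91 = 0.6953.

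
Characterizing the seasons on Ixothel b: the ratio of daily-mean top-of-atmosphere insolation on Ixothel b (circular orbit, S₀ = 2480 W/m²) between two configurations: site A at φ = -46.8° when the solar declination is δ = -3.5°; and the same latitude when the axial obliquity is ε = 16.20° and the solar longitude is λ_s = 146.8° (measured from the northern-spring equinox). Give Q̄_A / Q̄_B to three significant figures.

— Configuration A (φ=-46.8°):
cos H₀ = −tan(-46.8°) tan(-3.500°) = -0.0651, H₀ = 1.6360 rad.
Bracket: H₀ sin φ sin δ + cos φ cos δ sin H₀ = 1.6360×-0.72897×-0.06105 + 0.68455×0.99813×0.99788 = 0.072808 + 0.681821 = 0.754629.
Q̄ = (S₀/π) × [bracket] = (2480/π) × 0.754629 = 595.71 W/m².
— Configuration B (φ=-46.8°):
Solar declination: sin δ = sin ε · sin λ_s = sin 16.20° × sin 146.8° = 0.15277, so δ = +8.787°.
cos H₀ = −tan(-46.8°) tan(+8.787°) = 0.1646, H₀ = 1.4054 rad.
Bracket: H₀ sin φ sin δ + cos φ cos δ sin H₀ = 1.4054×-0.72897×0.15277 + 0.68455×0.98826×0.98636 = -0.156512 + 0.667286 = 0.510774.
Q̄ = (S₀/π) × [bracket] = (2480/π) × 0.510774 = 403.21 W/m².
Ratio Q̄_A / Q̄_B = 595.71 / 403.21 = 1.477.

Q̄_A / Q̄_B ≈ 1.48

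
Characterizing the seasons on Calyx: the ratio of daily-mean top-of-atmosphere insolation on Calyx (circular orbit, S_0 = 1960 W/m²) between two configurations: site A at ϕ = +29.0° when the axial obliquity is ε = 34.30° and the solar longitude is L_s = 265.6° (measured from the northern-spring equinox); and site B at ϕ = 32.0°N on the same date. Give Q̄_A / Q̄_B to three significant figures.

— Configuration A (ϕ=+29.0°):
Solar declination: sin δ = sin ε · sin L_s = sin 34.30° × sin 265.6° = -0.56187, so δ = -34.185°.
cos h₀ = −tan(+29.0°) tan(-34.185°) = 0.3765, h₀ = 1.1848 rad.
Bracket: h₀ sin ϕ sin δ + cos ϕ cos δ sin h₀ = 1.1848×0.48481×-0.56187 + 0.87462×0.82723×0.92642 = -0.322740 + 0.670276 = 0.347536.
Q̄ = (S_0/π) × [bracket] = (1960/π) × 0.347536 = 216.82 W/m².
— Configuration B (ϕ=+32.0°):
cos h₀ = −tan(+32.0°) tan(-34.185°) = 0.4244, h₀ = 1.1325 rad.
Bracket: h₀ sin ϕ sin δ + cos ϕ cos δ sin h₀ = 1.1325×0.52992×-0.56187 + 0.84805×0.82723×0.90547 = -0.337198 + 0.635217 = 0.298019.
Q̄ = (S_0/π) × [bracket] = (1960/π) × 0.298019 = 185.93 W/m².
Ratio Q̄_A / Q̄_B = 216.82 / 185.93 = 1.166.

Q̄_A / Q̄_B ≈ 1.17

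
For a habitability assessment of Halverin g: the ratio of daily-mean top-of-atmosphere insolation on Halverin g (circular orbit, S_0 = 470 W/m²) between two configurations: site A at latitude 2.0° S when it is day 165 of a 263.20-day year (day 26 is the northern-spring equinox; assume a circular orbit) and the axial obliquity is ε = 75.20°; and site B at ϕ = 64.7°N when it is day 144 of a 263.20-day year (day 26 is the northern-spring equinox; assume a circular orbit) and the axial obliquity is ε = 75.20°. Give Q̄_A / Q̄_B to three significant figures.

— Configuration A (ϕ=-2.0°):
Solar longitude: L_s = 360° × (165 − 26)/263.20 = 190.122°.
sin δ = sin 75.20° × sin 190.122° = -0.16991, so δ = -9.782°.
cos h₀ = −tan(-2.0°) tan(-9.782°) = -0.0060, h₀ = 1.5768 rad.
Bracket: h₀ sin ϕ sin δ + cos ϕ cos δ sin h₀ = 1.5768×-0.03490×-0.16991 + 0.99939×0.98546×0.99998 = 0.009350 + 0.984839 = 0.994189.
Q̄ = (S_0/π) × [bracket] = (470/π) × 0.994189 = 148.74 W/m².
— Configuration B (ϕ=+64.7°):
Solar longitude: L_s = 360° × (144 − 26)/263.20 = 161.398°.
sin δ = sin 75.20° × sin 161.398° = 0.30841, so δ = +17.963°.
cos h₀ = −tan(+64.7°) tan(+17.963°) = -0.6859, h₀ = 2.3266 rad.
Bracket: h₀ sin ϕ sin δ + cos ϕ cos δ sin h₀ = 2.3266×0.90408×0.30841 + 0.42736×0.95125×0.72772 = 0.648720 + 0.295837 = 0.944557.
Q̄ = (S_0/π) × [bracket] = (470/π) × 0.944557 = 141.31 W/m².
Ratio Q̄_A / Q̄_B = 148.74 / 141.31 = 1.053.

Q̄_A / Q̄_B ≈ 1.05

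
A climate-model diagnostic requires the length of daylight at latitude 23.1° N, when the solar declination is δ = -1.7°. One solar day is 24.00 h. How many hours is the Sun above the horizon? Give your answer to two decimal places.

cos h₀ = −tan ϕ · tan δ = −tan(+23.1°) × tan(-1.700°) = 0.0127, so h₀ = 1.5581 rad = 89.27°.
Daylight = 2h₀/(2π) × 24.00 h = (1.5581/π) × 24.00 = 11.90 h.

11.90 h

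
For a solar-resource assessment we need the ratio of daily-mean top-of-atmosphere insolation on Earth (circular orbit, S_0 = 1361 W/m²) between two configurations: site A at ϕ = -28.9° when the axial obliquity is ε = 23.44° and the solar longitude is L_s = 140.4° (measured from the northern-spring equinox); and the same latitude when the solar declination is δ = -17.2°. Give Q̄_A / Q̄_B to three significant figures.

— Configuration A (ϕ=-28.9°):
Solar declination: sin δ = sin ε · sin L_s = sin 23.44° × sin 140.4° = 0.25356, so δ = +14.688°.
cos h₀ = −tan(-28.9°) tan(+14.688°) = 0.1447, h₀ = 1.4256 rad.
Bracket: h₀ sin ϕ sin δ + cos ϕ cos δ sin h₀ = 1.4256×-0.48328×0.25356 + 0.87546×0.96732×0.98948 = -0.174694 + 0.837941 = 0.663247.
Q̄ = (S_0/π) × [bracket] = (1361/π) × 0.663247 = 287.33 W/m².
— Configuration B (ϕ=-28.9°):
cos h₀ = −tan(-28.9°) tan(-17.200°) = -0.1709, h₀ = 1.7425 rad.
Bracket: h₀ sin ϕ sin δ + cos ϕ cos δ sin h₀ = 1.7425×-0.48328×-0.29571 + 0.87546×0.95528×0.98529 = 0.249022 + 0.824007 = 1.073029.
Q̄ = (S_0/π) × [bracket] = (1361/π) × 1.073029 = 464.86 W/m².
Ratio Q̄_A / Q̄_B = 287.33 / 464.86 = 0.6181.

Q̄_A / Q̄_B ≈ 0.618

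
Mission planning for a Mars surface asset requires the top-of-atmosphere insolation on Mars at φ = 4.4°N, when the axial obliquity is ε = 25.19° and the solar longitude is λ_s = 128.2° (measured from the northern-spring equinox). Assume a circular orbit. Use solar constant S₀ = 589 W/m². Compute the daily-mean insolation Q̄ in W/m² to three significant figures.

Q̄ ≈ 184 W/m²

Solar declination: sin δ = sin ε · sin λ_s = sin 25.19° × sin 128.2° = 0.33448, so δ = +19.541°.
cos H₀ = −tan(+4.4°) tan(+19.541°) = -0.0273, H₀ = 1.5981 rad.
Bracket: H₀ sin φ sin δ + cos φ cos δ sin H₀ = 1.5981×0.07672×0.33448 + 0.99705×0.94240×0.99963 = 0.041009 + 0.939272 = 0.980281.
Q̄ = (S₀/π) × [bracket] = (589/π) × 0.980281 = 183.8 W/m².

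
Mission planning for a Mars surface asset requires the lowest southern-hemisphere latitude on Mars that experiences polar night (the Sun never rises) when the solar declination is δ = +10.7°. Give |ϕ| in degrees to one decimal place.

Polar night requires cos h₀ = −tan ϕ tan δ ≥ 1, i.e. tan ϕ tan δ ≤ −1.
The boundary is |tan ϕ| · |tan δ| = 1, so |ϕ| = 90° − |δ| = 90° − 10.7° = 79.3° in the southern hemisphere.

|ϕ| = 79.3°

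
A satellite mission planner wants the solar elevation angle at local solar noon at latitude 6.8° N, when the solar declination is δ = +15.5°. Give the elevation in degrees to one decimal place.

81.3°

At local noon the hour angle is zero, so the zenith angle equals |φ − δ| = |+6.8° − (+15.500°)| = 8.700°.
Elevation = 90° − 8.700° = 81.3°.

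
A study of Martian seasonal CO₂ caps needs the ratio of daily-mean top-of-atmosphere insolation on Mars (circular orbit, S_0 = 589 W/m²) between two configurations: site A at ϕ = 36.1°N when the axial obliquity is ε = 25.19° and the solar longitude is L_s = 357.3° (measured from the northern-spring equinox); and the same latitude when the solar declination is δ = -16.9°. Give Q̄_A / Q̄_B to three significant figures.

Q̄_A / Q̄_B ≈ 1.51

— Configuration A (ϕ=+36.1°):
Solar declination: sin δ = sin ε · sin L_s = sin 25.19° × sin 357.3° = -0.02005, so δ = -1.149°.
cos h₀ = −tan(+36.1°) tan(-1.149°) = 0.0146, h₀ = 1.5562 rad.
Bracket: h₀ sin ϕ sin δ + cos ϕ cos δ sin h₀ = 1.5562×0.58920×-0.02005 + 0.80799×0.99980×0.99989 = -0.018384 + 0.807740 = 0.789356.
Q̄ = (S_0/π) × [bracket] = (589/π) × 0.789356 = 147.99 W/m².
— Configuration B (ϕ=+36.1°):
cos h₀ = −tan(+36.1°) tan(-16.900°) = 0.2216, h₀ = 1.3474 rad.
Bracket: h₀ sin ϕ sin δ + cos ϕ cos δ sin h₀ = 1.3474×0.58920×-0.29070 + 0.80799×0.95681×0.97515 = -0.230783 + 0.753882 = 0.523099.
Q̄ = (S_0/π) × [bracket] = (589/π) × 0.523099 = 98.073 W/m².
Ratio Q̄_A / Q̄_B = 147.99 / 98.073 = 1.509.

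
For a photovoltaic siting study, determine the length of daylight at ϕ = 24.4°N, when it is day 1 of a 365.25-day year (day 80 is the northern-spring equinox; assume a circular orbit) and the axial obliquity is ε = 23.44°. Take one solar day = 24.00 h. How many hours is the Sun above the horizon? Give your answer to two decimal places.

Solar longitude: L_s = 360° × (1 − 80)/365.25 = -77.864°, i.e. -77.864° + 360° = 282.136°.
sin δ = sin 23.44° × sin 282.136° = -0.38890, so δ = -22.886°.
cos h₀ = −tan ϕ · tan δ = −tan(+24.4°) × tan(-22.886°) = 0.1915, so h₀ = 1.3781 rad = 78.96°.
Daylight = 2h₀/(2π) × 24.00 h = (1.3781/π) × 24.00 = 10.53 h.

10.53 h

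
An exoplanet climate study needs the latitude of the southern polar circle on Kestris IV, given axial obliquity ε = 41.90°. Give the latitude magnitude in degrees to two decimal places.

48.10°

The polar circle is the lowest latitude that experiences at least one full rotation of continuous darkness at the northern-summer solstice; it lies at |ϕ| = 90° − ε = 90° − 41.90° = 48.10°.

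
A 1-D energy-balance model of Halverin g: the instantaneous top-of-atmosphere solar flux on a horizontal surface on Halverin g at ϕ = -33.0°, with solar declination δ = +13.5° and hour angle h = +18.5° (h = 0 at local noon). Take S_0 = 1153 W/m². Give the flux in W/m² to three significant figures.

cos θ_z = sin ϕ sin δ + cos ϕ cos δ cos h = -0.127143 + 0.773356 = 0.646213.
Flux = S_0 · cos θ_z = 1153 × 0.646213 = 745.1 W/m².

745 W/m²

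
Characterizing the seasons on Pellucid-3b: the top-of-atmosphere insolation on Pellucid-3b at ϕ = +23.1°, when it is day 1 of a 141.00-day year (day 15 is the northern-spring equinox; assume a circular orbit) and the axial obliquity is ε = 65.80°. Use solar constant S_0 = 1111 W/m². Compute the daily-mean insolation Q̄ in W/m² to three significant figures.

Solar longitude: L_s = 360° × (1 − 15)/141.00 = -35.745°, i.e. -35.745° + 360° = 324.255°.
sin δ = sin 65.80° × sin 324.255° = -0.53284, so δ = -32.197°.
cos h₀ = −tan(+23.1°) tan(-32.197°) = 0.2686, h₀ = 1.2989 rad.
Bracket: h₀ sin ϕ sin δ + cos ϕ cos δ sin h₀ = 1.2989×0.39234×-0.53284 + 0.91982×0.84622×0.96326 = -0.271541 + 0.749773 = 0.478232.
Q̄ = (S_0/π) × [bracket] = (1111/π) × 0.478232 = 169.1 W/m².

Q̄ ≈ 169 W/m²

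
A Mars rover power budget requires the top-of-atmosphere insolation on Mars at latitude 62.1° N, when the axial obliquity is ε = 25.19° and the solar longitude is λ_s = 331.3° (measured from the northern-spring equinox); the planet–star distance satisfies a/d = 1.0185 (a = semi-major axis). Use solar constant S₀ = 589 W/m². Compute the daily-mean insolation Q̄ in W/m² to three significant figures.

Q̄ ≈ 40.9 W/m²

Solar declination: sin δ = sin ε · sin λ_s = sin 25.19° × sin 331.3° = -0.20439, so δ = -11.794°.
cos H₀ = −tan(+62.1°) tan(-11.794°) = 0.3944, H₀ = 1.1654 rad.
Bracket: H₀ sin φ sin δ + cos φ cos δ sin H₀ = 1.1654×0.88377×-0.20439 + 0.46793×0.97889×0.91896 = -0.210511 + 0.420931 = 0.210420.
Inverse-square distance factor (a/d)² = 1.0185² = 1.037342.
Q̄ = (S₀/π) × 1.037342 × [bracket] = (589/π) × 1.037342 × 0.210420 = 40.92 W/m².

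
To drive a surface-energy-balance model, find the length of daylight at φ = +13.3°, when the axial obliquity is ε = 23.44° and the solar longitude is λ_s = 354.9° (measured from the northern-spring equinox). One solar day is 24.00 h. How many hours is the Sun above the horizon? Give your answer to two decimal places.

11.94 h

Solar declination: sin δ = sin ε · sin λ_s = sin 23.44° × sin 354.9° = -0.03536, so δ = -2.026°.
cos H₀ = −tan φ · tan δ = −tan(+13.3°) × tan(-2.026°) = 0.0084, so H₀ = 1.5624 rad = 89.52°.
Daylight = 2H₀/(2π) × 24.00 h = (1.5624/π) × 24.00 = 11.94 h.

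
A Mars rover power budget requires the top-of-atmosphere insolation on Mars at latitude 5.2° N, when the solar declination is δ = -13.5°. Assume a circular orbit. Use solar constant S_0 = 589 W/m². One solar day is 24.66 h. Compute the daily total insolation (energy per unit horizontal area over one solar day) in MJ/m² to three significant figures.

15.6 MJ/m²

cos h₀ = −tan(+5.2°) tan(-13.500°) = 0.0218, h₀ = 1.5489 rad.
Bracket: h₀ sin ϕ sin δ + cos ϕ cos δ sin h₀ = 1.5489×0.09063×-0.23345 + 0.99588×0.97237×0.99976 = -0.032771 + 0.968131 = 0.935360.
Q̄ = (S_0/π) × [bracket] = (589/π) × 0.935360 = 175.37 W/m².
Daily total = Q̄ × 24.66 h × 3600 s/h = 175.37 × 24.66 × 3600 / 10⁶ = 15.57 MJ/m².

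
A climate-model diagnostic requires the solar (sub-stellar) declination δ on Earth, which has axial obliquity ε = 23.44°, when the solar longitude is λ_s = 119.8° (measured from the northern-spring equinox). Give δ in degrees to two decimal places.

sin δ = sin ε · sin λ_s = sin 23.44° × sin 119.8° = 0.345187.
δ = arcsin(0.345187) = +20.19°.

δ = +20.19°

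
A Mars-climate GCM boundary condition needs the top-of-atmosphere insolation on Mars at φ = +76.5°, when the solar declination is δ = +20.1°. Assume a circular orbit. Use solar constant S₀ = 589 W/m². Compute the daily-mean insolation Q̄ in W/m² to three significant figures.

cos H₀ = −tan(+76.5°) tan(+20.100°) = -1.5243 ≤ −1 ⇒ polar day, H₀ = π.
Bracket: H₀ sin φ sin δ + cos φ cos δ sin H₀ = 3.1416×0.97237×0.34366 + 0.23345×0.93909×0.00000 = 1.049812 + 0.000000 = 1.049812.
Q̄ = (S₀/π) × [bracket] = (589/π) × 1.049812 = 196.8 W/m².

Q̄ ≈ 197 W/m²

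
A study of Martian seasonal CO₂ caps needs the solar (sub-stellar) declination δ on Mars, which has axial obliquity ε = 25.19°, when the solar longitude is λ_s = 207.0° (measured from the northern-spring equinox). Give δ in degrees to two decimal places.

δ = -11.14°

sin δ = sin ε · sin λ_s = sin 25.19° × sin 207.0° = -0.193228.
δ = arcsin(-0.193228) = -11.14°.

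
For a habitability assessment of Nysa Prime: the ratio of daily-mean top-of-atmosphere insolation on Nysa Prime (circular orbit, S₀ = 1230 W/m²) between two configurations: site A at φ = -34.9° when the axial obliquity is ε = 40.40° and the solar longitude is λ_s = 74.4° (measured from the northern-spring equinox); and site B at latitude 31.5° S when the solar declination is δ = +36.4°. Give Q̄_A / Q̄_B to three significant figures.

— Configuration A (φ=-34.9°):
Solar declination: sin δ = sin ε · sin λ_s = sin 40.40° × sin 74.4° = 0.62424, so δ = +38.627°.
cos H₀ = −tan(-34.9°) tan(+38.627°) = 0.5574, H₀ = 0.9795 rad.
Bracket: H₀ sin φ sin δ + cos φ cos δ sin H₀ = 0.9795×-0.57215×0.62424 + 0.82015×0.78123×0.83022 = -0.349837 + 0.531943 = 0.182106.
Q̄ = (S₀/π) × [bracket] = (1230/π) × 0.182106 = 71.298 W/m².
— Configuration B (φ=-31.5°):
cos H₀ = −tan(-31.5°) tan(+36.400°) = 0.4518, H₀ = 1.1020 rad.
Bracket: H₀ sin φ sin δ + cos φ cos δ sin H₀ = 1.1020×-0.52250×0.59342 + 0.85264×0.80489×0.89212 = -0.341688 + 0.612245 = 0.270557.
Q̄ = (S₀/π) × [bracket] = (1230/π) × 0.270557 = 105.93 W/m².
Ratio Q̄_A / Q̄_B = 71.298 / 105.93 = 0.6731.

Q̄_A / Q̄_B ≈ 0.673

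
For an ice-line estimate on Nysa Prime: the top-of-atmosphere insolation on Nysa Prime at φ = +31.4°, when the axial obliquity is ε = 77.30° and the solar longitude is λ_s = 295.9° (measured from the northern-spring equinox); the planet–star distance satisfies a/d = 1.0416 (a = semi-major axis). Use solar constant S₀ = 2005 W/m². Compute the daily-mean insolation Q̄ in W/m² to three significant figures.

Solar declination: sin δ = sin ε · sin λ_s = sin 77.30° × sin 295.9° = -0.87755, so δ = -61.348°.
cos H₀ = −tan(+31.4°) tan(-61.348°) = 1.1172 ≥ 1 ⇒ polar night, H₀ = 0 and Q̄ = 0.
Inverse-square distance factor (a/d)² = 1.0416² = 1.084931.

Q̄ ≈ 0.00 W/m²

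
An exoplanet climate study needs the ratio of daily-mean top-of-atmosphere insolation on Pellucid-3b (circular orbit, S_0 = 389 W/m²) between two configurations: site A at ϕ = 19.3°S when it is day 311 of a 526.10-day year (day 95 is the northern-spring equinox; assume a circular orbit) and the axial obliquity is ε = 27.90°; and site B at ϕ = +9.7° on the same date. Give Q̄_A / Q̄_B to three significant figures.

Q̄_A / Q̄_B ≈ 0.772

— Configuration A (ϕ=-19.3°):
Solar longitude: L_s = 360° × (311 − 95)/526.10 = 147.805°.
sin δ = sin 27.90° × sin 147.805° = 0.24932, so δ = +14.437°.
cos h₀ = −tan(-19.3°) tan(+14.437°) = 0.0902, h₀ = 1.4805 rad.
Bracket: h₀ sin ϕ sin δ + cos ϕ cos δ sin h₀ = 1.4805×-0.33051×0.24932 + 0.94380×0.96842×0.99593 = -0.121997 + 0.910275 = 0.788278.
Q̄ = (S_0/π) × [bracket] = (389/π) × 0.788278 = 97.607 W/m².
— Configuration B (ϕ=+9.7°):
cos h₀ = −tan(+9.7°) tan(+14.437°) = -0.0440, h₀ = 1.6148 rad.
Bracket: h₀ sin ϕ sin δ + cos ϕ cos δ sin h₀ = 1.6148×0.16849×0.24932 + 0.98570×0.96842×0.99903 = 0.067834 + 0.953646 = 1.021480.
Q̄ = (S_0/π) × [bracket] = (389/π) × 1.021480 = 126.48 W/m².
Ratio Q̄_A / Q̄_B = 97.607 / 126.48 = 0.7717.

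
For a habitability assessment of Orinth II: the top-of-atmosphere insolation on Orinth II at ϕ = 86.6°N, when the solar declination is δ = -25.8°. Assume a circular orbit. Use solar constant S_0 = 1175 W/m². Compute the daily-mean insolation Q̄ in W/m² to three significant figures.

cos h₀ = −tan(+86.6°) tan(-25.800°) = 8.1369 ≥ 1 ⇒ polar night, h₀ = 0 and Q̄ = 0.

Q̄ ≈ 0.00 W/m²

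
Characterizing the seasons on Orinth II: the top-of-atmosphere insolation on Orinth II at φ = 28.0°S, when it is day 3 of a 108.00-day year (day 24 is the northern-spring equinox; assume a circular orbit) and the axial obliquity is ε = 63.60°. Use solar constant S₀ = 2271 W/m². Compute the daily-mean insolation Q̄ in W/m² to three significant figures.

Solar longitude: λ_s = 360° × (3 − 24)/108.00 = -70.000°, i.e. -70.000° + 360° = 290.000°.
sin δ = sin 63.60° × sin 290.000° = -0.84169, so δ = -57.319°.
cos H₀ = −tan(-28.0°) tan(-57.319°) = -0.8288, H₀ = 2.5478 rad.
Bracket: H₀ sin φ sin δ + cos φ cos δ sin H₀ = 2.5478×-0.46947×-0.84169 + 0.88295×0.53996×0.55949 = 1.006759 + 0.266741 = 1.273500.
Q̄ = (S₀/π) × [bracket] = (2271/π) × 1.273500 = 920.6 W/m².

Q̄ ≈ 921 W/m²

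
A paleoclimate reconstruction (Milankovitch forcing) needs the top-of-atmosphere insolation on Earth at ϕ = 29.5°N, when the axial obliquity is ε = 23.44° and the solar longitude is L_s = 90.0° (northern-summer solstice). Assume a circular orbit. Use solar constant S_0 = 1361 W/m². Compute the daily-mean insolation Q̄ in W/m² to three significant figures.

Solar declination: sin δ = sin ε · sin L_s = sin 23.44° × sin 90.0° = 0.39779, so δ = +23.440°.
cos h₀ = −tan(+29.5°) tan(+23.440°) = -0.2453, h₀ = 1.8186 rad.
Bracket: h₀ sin ϕ sin δ + cos ϕ cos δ sin h₀ = 1.8186×0.49242×0.39779 + 0.87036×0.91748×0.96945 = 0.356227 + 0.774143 = 1.130370.
Q̄ = (S_0/π) × [bracket] = (1361/π) × 1.130370 = 489.7 W/m².

Q̄ ≈ 490 W/m²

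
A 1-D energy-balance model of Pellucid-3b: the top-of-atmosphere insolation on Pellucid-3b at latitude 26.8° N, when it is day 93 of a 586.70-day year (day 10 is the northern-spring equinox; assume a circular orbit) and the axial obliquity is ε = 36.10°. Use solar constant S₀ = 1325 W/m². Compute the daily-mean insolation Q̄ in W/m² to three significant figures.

Q̄ ≈ 483 W/m²

Solar longitude: λ_s = 360° × (93 − 10)/586.70 = 50.929°.
sin δ = sin 36.10° × sin 50.929° = 0.45743, so δ = +27.221°.
cos H₀ = −tan(+26.8°) tan(+27.221°) = -0.2598, H₀ = 1.8337 rad.
Bracket: H₀ sin φ sin δ + cos φ cos δ sin H₀ = 1.8337×0.45088×0.45743 + 0.89259×0.88924×0.96565 = 0.378193 + 0.766462 = 1.144655.
Q̄ = (S₀/π) × [bracket] = (1325/π) × 1.144655 = 482.8 W/m².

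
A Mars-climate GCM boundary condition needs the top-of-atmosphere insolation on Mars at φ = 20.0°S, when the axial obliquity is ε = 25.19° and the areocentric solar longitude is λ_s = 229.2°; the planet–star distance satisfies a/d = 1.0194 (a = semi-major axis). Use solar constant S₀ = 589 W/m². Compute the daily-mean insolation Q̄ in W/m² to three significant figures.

sin δ = sin 25.19° × sin 229.2° = -0.32219, so δ = -18.796°.
cos H₀ = −tan(-20.0°) tan(-18.796°) = -0.1239, H₀ = 1.6950 rad.
Bracket: H₀ sin φ sin δ + cos φ cos δ sin H₀ = 1.6950×-0.34202×-0.32219 + 0.93969×0.94667×0.99230 = 0.186781 + 0.882727 = 1.069508.
Inverse-square distance factor (a/d)² = 1.0194² = 1.039176.
Q̄ = (S₀/π) × 1.039176 × [bracket] = (589/π) × 1.039176 × 1.069508 = 208.4 W/m².

Q̄ ≈ 208 W/m²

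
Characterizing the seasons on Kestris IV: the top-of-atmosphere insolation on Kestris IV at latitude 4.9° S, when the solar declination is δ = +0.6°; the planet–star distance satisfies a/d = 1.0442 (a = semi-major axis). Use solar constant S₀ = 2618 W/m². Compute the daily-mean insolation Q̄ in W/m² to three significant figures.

Q̄ ≈ 904 W/m²

cos H₀ = −tan(-4.9°) tan(+0.600°) = 0.0009, H₀ = 1.5699 rad.
Bracket: H₀ sin φ sin δ + cos φ cos δ sin H₀ = 1.5699×-0.08542×0.01047 + 0.99635×0.99995×1.00000 = -0.001404 + 0.996300 = 0.994896.
Inverse-square distance factor (a/d)² = 1.0442² = 1.090354.
Q̄ = (S₀/π) × 1.090354 × [bracket] = (2618/π) × 1.090354 × 0.994896 = 904.0 W/m².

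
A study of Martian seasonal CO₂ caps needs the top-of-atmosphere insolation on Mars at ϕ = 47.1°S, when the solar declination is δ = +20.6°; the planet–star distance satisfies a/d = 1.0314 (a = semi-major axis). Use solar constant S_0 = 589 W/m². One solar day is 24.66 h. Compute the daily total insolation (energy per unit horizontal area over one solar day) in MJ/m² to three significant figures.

cos h₀ = −tan(-47.1°) tan(+20.600°) = 0.4045, h₀ = 1.1544 rad.
Bracket: h₀ sin ϕ sin δ + cos ϕ cos δ sin h₀ = 1.1544×-0.73254×0.35184 + 0.68072×0.93606×0.91454 = -0.297531 + 0.582740 = 0.285209.
Inverse-square distance factor (a/d)² = 1.0314² = 1.063786.
Q̄ = (S_0/π) × 1.063786 × [bracket] = (589/π) × 1.063786 × 0.285209 = 56.883 W/m².
Daily total = Q̄ × 24.66 h × 3600 s/h = 56.883 × 24.66 × 3600 / 10⁶ = 5.050 MJ/m².

5.05 MJ/m²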